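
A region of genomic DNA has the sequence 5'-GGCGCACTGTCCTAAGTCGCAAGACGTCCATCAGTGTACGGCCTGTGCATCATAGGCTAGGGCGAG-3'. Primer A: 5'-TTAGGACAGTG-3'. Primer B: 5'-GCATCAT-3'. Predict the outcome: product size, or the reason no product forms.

Primer A (TTAGGACAGTG) has reverse complement CACTGTCCTAA, which matches the top strand at positions 5–15; primer A anneals to the top strand there with its 3' end pointing upstream toward position 5.
Primer B (GCATCAT) matches the top strand directly at positions 47–53; it anneals to the bottom strand with its 3' end pointing downstream toward position 53.
The 3' ends diverge (primer A extends toward position 1, primer B toward position 66), so the primers never converge on a shared product.

No product — the primers' 3' ends point away from each other.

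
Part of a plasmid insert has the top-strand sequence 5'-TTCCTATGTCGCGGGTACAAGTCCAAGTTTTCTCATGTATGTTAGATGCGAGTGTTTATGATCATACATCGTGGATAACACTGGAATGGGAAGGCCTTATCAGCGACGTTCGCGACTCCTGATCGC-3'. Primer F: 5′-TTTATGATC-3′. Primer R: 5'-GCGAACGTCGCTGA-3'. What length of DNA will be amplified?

59 bp

Forward primer TTTATGATC is found on the top strand at positions 55–63.
Taking the reverse complement of GCGAACGTCGCTGA gives TCAGCGACGTTCGC, found at positions 100–113 on the template; the primer anneals here to the top strand with its 3' end pointing upstream.
The product runs from position 55 to position 113, so its length is 113 − 55 + 1 = 59 bp.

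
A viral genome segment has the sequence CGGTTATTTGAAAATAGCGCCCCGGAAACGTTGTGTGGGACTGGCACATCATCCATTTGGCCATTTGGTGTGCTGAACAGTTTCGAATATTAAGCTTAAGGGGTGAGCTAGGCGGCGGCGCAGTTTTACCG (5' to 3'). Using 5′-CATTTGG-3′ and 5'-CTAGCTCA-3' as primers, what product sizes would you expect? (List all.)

58 bp, 50 bp

The forward primer CATTTGG matches the top strand at positions 54–60, 62–68.
The reverse primer's reverse complement is TGAGCTAG, matching at positions 104–111.
Each forward site pairs with the reverse site to give a product ending at position 111: sizes 58, 50 bp.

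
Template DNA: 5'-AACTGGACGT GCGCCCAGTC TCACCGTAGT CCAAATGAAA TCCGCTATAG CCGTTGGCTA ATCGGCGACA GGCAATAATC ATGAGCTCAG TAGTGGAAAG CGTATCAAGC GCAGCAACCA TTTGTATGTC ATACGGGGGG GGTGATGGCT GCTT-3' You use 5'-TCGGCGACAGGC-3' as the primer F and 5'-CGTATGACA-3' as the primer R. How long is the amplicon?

74 bp

The forward primer matches the template at positions 62–73.
Reverse complement of the reverse primer: TGTCATACG. This occurs on the top strand at positions 127–135.
The product runs from position 62 to position 135, so its length is 135 − 62 + 1 = 74 bp.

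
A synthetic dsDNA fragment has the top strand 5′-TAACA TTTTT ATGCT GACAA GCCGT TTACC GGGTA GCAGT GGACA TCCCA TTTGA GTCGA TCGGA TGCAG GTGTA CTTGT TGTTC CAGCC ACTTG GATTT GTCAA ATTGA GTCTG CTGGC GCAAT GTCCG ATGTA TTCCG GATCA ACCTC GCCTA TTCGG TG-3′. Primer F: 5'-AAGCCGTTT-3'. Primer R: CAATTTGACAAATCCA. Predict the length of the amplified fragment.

Forward primer AAGCCGTTT is found on the top strand at positions 19–27.
Taking the reverse complement of CAATTTGACAAATCCA gives TGGATTTGTCAAATTG, found at positions 94–109 on the template; the primer anneals here to the top strand with its 3' end pointing upstream.
Amplicon spans positions 19–109: 91 bp.

91 bp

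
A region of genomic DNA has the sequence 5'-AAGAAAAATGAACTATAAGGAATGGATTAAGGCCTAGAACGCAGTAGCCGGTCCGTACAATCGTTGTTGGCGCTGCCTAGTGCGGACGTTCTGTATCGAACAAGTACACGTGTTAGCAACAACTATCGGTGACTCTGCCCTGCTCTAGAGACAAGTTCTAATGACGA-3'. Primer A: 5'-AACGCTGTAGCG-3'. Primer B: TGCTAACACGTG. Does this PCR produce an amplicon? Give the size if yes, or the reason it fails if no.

Primer A (AACGCTGTAGCG) does not match the top strand, and its reverse complement CGCTACAGCGTT does not match either.
With no annealing site for primer A, no amplification occurs.

No product — primer A has no binding site in the template.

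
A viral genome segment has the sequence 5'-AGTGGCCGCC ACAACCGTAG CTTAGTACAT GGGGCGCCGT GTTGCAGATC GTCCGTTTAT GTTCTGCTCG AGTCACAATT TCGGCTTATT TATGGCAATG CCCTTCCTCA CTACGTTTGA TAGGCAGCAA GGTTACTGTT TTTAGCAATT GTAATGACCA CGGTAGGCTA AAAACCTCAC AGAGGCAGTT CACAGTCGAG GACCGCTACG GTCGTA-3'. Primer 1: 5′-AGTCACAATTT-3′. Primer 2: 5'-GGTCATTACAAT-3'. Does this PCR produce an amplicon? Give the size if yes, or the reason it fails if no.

Primer 1 (AGTCACAATTT) matches the top strand at positions 71–81; it acts as a forward primer.
Primer 2's reverse complement is ATTGTAATGACC, matching the top strand at positions 148–159; it acts as a reverse primer.
The 3' ends face each other across positions 71–159, giving an 89 bp product.

Yes — an 89 bp product.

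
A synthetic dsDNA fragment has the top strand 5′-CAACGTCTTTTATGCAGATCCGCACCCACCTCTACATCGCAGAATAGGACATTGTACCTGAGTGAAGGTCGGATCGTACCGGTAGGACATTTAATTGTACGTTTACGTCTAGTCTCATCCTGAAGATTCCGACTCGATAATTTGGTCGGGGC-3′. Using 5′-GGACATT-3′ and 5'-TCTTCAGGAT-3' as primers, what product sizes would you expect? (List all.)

The forward primer GGACATT matches the top strand at positions 47–53, 85–91.
The reverse primer's reverse complement is ATCCTGAAGA, matching at positions 117–126.
Each forward site pairs with the reverse site to give a product ending at position 126: sizes 80, 42 bp.

80 bp, 42 bp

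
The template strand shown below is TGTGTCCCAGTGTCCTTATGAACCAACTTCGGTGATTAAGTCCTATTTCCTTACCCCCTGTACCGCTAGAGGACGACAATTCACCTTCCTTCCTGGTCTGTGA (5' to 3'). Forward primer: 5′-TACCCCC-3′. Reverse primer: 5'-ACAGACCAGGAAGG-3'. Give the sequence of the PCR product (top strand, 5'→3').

5'-TACCCCCTGTACCGCTAGAGGACGACAATTCACCTTCCTTCCTGGTCTGT-3'

Forward primer TACCCCC is found on the top strand at positions 52–58.
The reverse primer's reverse complement is CCTTCCTGGTCTGT, which matches the template at positions 88–101.
The product is the template from position 52 through 101 (50 bp).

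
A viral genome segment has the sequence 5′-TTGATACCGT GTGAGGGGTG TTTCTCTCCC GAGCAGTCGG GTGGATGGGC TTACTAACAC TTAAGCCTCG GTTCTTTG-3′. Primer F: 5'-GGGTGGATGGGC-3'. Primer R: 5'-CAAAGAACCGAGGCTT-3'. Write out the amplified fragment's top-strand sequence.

5'-GGGTGGATGGGCTTACTAACACTTAAGCCTCGGTTCTTTG-3'

Forward primer GGGTGGATGGGC is found on the top strand at positions 39–50.
Taking the reverse complement of CAAAGAACCGAGGCTT gives AAGCCTCGGTTCTTTG, found at positions 63–78 on the template; the primer anneals here to the top strand with its 3' end pointing upstream.
The product is the template from position 39 through 78 (40 bp).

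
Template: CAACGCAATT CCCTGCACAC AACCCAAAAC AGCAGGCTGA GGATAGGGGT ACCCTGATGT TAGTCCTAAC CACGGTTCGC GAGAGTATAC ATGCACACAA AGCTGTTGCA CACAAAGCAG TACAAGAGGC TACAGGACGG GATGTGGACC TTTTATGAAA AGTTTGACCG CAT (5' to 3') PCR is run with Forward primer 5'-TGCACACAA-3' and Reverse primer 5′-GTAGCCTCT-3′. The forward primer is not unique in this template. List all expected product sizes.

The forward primer TGCACACAA matches the top strand at positions 14–22, 92–100, 107–115.
The reverse primer's reverse complement is AGAGGCTAC, matching at positions 125–133.
Each forward site pairs with the reverse site to give a product ending at position 133: sizes 120, 42, 27 bp.

120 bp, 42 bp, 27 bp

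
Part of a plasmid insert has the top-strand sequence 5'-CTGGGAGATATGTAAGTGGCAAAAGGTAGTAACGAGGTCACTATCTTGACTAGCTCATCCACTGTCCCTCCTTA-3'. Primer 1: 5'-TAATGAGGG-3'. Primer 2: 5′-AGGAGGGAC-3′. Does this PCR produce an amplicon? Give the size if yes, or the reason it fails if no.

No product — primer 1 has no binding site in the template.

Primer 1 (TAATGAGGG) does not match the top strand, and its reverse complement CCCTCATTA does not match either.
With no annealing site for primer 1, no amplification occurs.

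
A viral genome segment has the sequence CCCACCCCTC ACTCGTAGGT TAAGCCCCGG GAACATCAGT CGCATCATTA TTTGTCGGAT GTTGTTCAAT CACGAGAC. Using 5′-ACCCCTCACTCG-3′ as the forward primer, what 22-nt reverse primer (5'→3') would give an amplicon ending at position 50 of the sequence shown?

5'-TAATGATGCGACTGATGTTCCC-3'

The forward primer binds at positions 4–15; the product's 3' end on the top strand is position 50.
The reverse primer anneals to the top strand over positions 29–50, i.e. to GGGAACATCAGTCGCATCATTA.
Its sequence written 5'→3' is the reverse complement: TAATGATGCGACTGATGTTCCC.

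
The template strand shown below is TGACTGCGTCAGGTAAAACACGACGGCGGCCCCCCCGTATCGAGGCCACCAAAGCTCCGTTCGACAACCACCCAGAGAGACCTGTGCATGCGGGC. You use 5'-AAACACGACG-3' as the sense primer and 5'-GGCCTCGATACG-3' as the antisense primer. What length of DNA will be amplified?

The forward primer matches the template at positions 16–25.
Taking the reverse complement of GGCCTCGATACG gives CGTATCGAGGCC, found at positions 36–47 on the template; the primer anneals here to the top strand with its 3' end pointing upstream.
The product runs from position 16 to position 47, so its length is 47 − 16 + 1 = 32 bp.

32 bp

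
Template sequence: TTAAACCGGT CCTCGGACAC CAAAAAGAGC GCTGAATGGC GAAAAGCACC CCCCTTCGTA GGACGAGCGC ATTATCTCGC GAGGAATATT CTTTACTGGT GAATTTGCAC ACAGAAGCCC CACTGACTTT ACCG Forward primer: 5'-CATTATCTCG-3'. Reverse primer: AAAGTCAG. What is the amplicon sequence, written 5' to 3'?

5'-CATTATCTCGCGAGGAATATTCTTTACTGGTGAATTTGCACACAGAAGCCCCACTGACTTT-3'

The forward primer matches the template at positions 70–79.
Taking the reverse complement of AAAGTCAG gives CTGACTTT, found at positions 123–130 on the template; the primer anneals here to the top strand with its 3' end pointing upstream.
The product is the template from position 70 through 130 (61 bp).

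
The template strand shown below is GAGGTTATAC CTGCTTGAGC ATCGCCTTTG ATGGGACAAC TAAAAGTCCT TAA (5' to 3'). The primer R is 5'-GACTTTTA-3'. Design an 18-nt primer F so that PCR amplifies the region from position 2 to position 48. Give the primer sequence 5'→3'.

5'-AGGTTATACCTGCTTGAG-3'

The reverse primer's reverse complement TAAAAGTC matches the template at positions 41–48; the product starts at position 2.
The forward primer is identical to the top strand over positions 2–19: AGGTTATACCTGCTTGAG.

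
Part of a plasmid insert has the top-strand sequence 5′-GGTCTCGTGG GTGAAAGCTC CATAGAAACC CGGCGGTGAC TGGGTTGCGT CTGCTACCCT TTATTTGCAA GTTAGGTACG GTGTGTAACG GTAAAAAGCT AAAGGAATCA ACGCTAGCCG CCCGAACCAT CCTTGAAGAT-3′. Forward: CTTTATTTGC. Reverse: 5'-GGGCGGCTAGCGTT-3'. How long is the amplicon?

65 bp

Scanning the template, CTTTATTTGC occurs at positions 59–68; this primer anneals to the bottom strand there with its 3' end pointing downstream.
The reverse primer's reverse complement is AACGCTAGCCGCCC, which matches the template at positions 110–123.
The product runs from position 59 to position 123, so its length is 123 − 59 + 1 = 65 bp.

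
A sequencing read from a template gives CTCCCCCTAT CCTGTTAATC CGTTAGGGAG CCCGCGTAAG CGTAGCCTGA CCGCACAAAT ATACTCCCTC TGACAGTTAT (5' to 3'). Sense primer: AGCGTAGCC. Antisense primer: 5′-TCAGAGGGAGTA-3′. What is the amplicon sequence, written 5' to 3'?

The forward primer matches the template at positions 39–47.
The reverse primer's reverse complement is TACTCCCTCTGA, which matches the template at positions 62–73.
The product is the template from position 39 through 73 (35 bp).

5'-AGCGTAGCCTGACCGCACAAATATACTCCCTCTGA-3'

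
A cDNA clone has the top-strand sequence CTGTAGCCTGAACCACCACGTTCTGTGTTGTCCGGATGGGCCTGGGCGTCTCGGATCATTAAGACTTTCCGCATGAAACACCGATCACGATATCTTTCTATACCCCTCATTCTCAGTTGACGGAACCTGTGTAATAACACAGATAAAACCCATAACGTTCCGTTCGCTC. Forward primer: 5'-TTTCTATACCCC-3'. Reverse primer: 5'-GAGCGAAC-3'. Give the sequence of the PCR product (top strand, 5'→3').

5'-TTTCTATACCCCTCATTCTCAGTTGACGGAACCTGTGTAATAACACAGATAAAACCCATAACGTTCCGTTCGCTC-3'

Forward primer TTTCTATACCCC is found on the top strand at positions 95–106.
The reverse primer's reverse complement is GTTCGCTC, which matches the template at positions 162–169.
The product is the template from position 95 through 169 (75 bp).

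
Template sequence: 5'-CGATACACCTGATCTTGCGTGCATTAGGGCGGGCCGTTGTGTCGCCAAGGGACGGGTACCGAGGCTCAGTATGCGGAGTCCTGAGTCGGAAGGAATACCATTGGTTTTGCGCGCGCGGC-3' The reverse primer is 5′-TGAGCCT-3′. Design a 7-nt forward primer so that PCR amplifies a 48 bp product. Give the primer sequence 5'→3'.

The reverse primer's reverse complement AGGCTCA matches the template at positions 62–68, so the product ends at position 68.
A 48 bp product then starts at position 68 − 48 + 1 = 21.
The forward primer is identical to the top strand there: GCATTAG.

5'-GCATTAG-3'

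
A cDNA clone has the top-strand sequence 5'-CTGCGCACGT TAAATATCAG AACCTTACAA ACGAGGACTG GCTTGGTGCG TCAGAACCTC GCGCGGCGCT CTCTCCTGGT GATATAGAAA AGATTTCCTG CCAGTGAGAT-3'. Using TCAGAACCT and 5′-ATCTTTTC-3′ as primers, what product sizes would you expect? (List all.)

The forward primer TCAGAACCT matches the top strand at positions 17–25, 51–59.
The reverse primer's reverse complement is GAAAAGAT, matching at positions 87–94.
Each forward site pairs with the reverse site to give a product ending at position 94: sizes 78, 44 bp.

78 bp, 44 bp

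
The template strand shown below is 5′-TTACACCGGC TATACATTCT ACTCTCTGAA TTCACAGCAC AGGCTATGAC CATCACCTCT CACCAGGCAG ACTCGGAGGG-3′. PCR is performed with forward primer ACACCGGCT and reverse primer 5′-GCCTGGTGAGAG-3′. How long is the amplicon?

The forward primer matches the template at positions 3–11.
Taking the reverse complement of GCCTGGTGAGAG gives CTCTCACCAGGC, found at positions 57–68 on the template; the primer anneals here to the top strand with its 3' end pointing upstream.
Amplicon spans positions 3–68: 66 bp.

66 bp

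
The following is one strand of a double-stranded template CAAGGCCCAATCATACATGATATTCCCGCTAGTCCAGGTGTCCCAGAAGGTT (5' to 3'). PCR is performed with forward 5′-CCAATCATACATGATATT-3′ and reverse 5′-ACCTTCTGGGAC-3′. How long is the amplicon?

45 bp

The forward primer matches the template at positions 7–24.
The reverse primer's reverse complement is GTCCCAGAAGGT, which matches the template at positions 40–51.
Product length = (reverse-primer end) − (forward-primer start) + 1 = 51 − 7 + 1 = 45 bp.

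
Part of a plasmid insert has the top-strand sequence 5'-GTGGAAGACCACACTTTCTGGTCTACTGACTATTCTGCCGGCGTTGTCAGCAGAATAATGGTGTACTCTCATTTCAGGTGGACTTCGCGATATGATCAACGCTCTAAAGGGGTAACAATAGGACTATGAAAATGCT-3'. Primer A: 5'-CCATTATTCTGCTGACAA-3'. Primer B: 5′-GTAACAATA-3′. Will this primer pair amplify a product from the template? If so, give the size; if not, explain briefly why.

No product — the primers' 3' ends point away from each other.

Primer A (CCATTATTCTGCTGACAA) has reverse complement TTGTCAGCAGAATAATGG, which matches the top strand at positions 44–61; primer A anneals to the top strand there with its 3' end pointing upstream toward position 44.
Primer B (GTAACAATA) matches the top strand directly at positions 112–120; it anneals to the bottom strand with its 3' end pointing downstream toward position 120.
The 3' ends diverge (primer A extends toward position 1, primer B toward position 136), so the primers never converge on a shared product.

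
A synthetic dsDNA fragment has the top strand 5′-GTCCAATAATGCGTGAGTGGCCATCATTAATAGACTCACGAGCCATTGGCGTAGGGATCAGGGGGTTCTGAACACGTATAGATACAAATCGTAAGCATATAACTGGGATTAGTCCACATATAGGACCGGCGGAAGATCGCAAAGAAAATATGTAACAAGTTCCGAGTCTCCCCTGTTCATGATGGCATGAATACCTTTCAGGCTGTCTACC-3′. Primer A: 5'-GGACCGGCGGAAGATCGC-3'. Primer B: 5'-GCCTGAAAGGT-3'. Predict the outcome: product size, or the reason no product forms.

Yes — an 81 bp product.

Primer A (GGACCGGCGGAAGATCGC) matches the top strand at positions 123–140; it acts as a forward primer.
Primer B's reverse complement is ACCTTTCAGGC, matching the top strand at positions 193–203; it acts as a reverse primer.
The 3' ends face each other across positions 123–203, giving an 81 bp product.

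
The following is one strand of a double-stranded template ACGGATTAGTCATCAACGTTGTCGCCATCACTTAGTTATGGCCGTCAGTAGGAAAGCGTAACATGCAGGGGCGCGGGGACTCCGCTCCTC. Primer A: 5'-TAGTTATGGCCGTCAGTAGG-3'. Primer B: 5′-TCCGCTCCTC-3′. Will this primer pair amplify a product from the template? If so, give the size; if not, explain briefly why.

Primer A (TAGTTATGGCCGTCAGTAGG) matches the top strand at positions 33–52 (3' end points downstream).
Primer B (TCCGCTCCTC) also matches the top strand directly, at positions 81–90 — its reverse complement GAGGAGCGGA is not present.
Both primers anneal to the bottom strand with 3' ends pointing the same way, so neither can prime synthesis back toward the other.

No product — both primers anneal to the same strand and extend in the same direction.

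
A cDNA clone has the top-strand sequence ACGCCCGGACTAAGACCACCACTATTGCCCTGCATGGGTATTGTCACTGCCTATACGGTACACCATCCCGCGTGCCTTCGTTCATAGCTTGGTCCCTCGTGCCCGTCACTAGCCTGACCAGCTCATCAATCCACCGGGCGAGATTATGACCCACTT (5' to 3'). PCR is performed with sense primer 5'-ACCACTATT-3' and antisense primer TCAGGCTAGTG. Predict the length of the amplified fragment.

100 bp

Scanning the template, ACCACTATT occurs at positions 18–26; this primer anneals to the bottom strand there with its 3' end pointing downstream.
Taking the reverse complement of TCAGGCTAGTG gives CACTAGCCTGA, found at positions 107–117 on the template; the primer anneals here to the top strand with its 3' end pointing upstream.
The product runs from position 18 to position 117, so its length is 117 − 18 + 1 = 100 bp.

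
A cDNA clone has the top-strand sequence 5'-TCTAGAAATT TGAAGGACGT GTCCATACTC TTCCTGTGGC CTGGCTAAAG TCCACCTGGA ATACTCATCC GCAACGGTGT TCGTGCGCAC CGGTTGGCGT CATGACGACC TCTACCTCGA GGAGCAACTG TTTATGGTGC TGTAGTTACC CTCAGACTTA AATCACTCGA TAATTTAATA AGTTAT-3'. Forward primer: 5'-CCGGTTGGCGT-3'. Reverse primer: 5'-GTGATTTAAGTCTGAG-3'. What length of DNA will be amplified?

77 bp

Scanning the template, CCGGTTGGCGT occurs at positions 90–100; this primer anneals to the bottom strand there with its 3' end pointing downstream.
The reverse primer's reverse complement is CTCAGACTTAAATCAC, which matches the template at positions 151–166.
Amplicon spans positions 90–166: 77 bp.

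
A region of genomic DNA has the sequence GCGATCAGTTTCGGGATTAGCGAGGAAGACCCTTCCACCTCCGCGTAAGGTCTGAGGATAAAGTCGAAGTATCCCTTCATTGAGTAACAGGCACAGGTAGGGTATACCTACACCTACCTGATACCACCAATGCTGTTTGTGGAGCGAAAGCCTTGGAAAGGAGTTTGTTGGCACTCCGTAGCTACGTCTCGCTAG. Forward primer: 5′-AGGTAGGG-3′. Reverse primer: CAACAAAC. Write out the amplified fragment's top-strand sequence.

5'-AGGTAGGGTATACCTACACCTACCTGATACCACCAATGCTGTTTGTGGAGCGAAAGCCTTGGAAAGGAGTTTGTTG-3'

Scanning the template, AGGTAGGG occurs at positions 95–102; this primer anneals to the bottom strand there with its 3' end pointing downstream.
The reverse primer's reverse complement is GTTTGTTG, which matches the template at positions 163–170.
The product is the template from position 95 through 170 (76 bp).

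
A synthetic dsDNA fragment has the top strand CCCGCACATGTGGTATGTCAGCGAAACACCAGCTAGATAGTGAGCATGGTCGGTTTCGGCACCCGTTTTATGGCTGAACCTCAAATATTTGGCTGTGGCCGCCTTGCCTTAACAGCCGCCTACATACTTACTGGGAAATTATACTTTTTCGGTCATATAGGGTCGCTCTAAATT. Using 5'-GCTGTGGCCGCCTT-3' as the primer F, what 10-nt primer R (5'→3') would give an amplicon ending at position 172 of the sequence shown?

5'-TTTAGAGCGA-3'

The forward primer binds at positions 92–105; the product's 3' end on the top strand is position 172.
The reverse primer anneals to the top strand over positions 163–172, i.e. to TCGCTCTAAA.
Its sequence written 5'→3' is the reverse complement: TTTAGAGCGA.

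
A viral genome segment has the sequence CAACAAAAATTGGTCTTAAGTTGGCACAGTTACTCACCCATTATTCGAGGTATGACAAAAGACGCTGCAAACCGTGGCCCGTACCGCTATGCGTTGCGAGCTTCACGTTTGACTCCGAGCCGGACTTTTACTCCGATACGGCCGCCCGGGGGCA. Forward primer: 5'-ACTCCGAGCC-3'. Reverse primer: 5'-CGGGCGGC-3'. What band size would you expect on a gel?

37 bp

The forward primer matches the template at positions 112–121.
Taking the reverse complement of CGGGCGGC gives GCCGCCCG, found at positions 141–148 on the template; the primer anneals here to the top strand with its 3' end pointing upstream.
Product length = (reverse-primer end) − (forward-primer start) + 1 = 148 − 112 + 1 = 37 bp.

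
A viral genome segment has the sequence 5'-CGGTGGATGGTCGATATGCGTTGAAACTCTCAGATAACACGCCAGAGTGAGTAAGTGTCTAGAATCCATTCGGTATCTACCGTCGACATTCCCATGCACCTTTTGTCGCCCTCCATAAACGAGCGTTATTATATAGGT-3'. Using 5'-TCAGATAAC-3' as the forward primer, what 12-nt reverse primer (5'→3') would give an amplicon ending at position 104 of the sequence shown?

5'-AAAAGGTGCATG-3'

The forward primer binds at positions 30–38; the product's 3' end on the top strand is position 104.
The reverse primer anneals to the top strand over positions 93–104, i.e. to CATGCACCTTTT.
Its sequence written 5'→3' is the reverse complement: AAAAGGTGCATG.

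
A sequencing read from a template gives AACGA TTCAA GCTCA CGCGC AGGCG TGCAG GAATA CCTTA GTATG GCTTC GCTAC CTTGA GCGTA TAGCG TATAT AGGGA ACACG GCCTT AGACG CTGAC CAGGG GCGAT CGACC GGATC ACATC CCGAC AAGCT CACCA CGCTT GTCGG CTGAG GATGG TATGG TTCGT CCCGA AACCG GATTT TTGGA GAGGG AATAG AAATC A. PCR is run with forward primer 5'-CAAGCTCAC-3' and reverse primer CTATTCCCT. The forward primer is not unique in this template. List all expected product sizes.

193 bp, 71 bp

The forward primer CAAGCTCAC matches the top strand at positions 8–16, 130–138.
The reverse primer's reverse complement is AGGGAATAG, matching at positions 192–200.
Each forward site pairs with the reverse site to give a product ending at position 200: sizes 193, 71 bp.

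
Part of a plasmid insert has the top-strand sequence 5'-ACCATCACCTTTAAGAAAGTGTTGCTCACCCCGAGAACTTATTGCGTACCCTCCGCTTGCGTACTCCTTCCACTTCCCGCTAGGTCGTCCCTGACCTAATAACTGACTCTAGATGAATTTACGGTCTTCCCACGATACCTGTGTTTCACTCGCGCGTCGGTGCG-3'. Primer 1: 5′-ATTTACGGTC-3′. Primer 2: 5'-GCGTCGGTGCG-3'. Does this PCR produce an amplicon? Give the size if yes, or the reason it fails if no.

Primer 1 (ATTTACGGTC) matches the top strand at positions 117–126 (3' end points downstream).
Primer 2 (GCGTCGGTGCG) also matches the top strand directly, at positions 154–164 — its reverse complement CGCACCGACGC is not present.
Both primers anneal to the bottom strand with 3' ends pointing the same way, so neither can prime synthesis back toward the other.

No product — both primers anneal to the same strand and extend in the same direction.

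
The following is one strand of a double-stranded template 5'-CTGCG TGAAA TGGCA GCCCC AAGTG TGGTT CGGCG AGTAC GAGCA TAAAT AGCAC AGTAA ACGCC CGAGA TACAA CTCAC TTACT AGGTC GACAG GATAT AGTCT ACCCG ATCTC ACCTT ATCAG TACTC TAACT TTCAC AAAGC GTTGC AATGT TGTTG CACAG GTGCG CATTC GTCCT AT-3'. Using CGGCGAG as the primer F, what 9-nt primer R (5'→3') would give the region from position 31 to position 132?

5'-TAGAGTACT-3'

The product's 3' end on the top strand is position 132.
The reverse primer anneals to the top strand over positions 124–132, i.e. to AGTACTCTA.
Its sequence written 5'→3' is the reverse complement: TAGAGTACT.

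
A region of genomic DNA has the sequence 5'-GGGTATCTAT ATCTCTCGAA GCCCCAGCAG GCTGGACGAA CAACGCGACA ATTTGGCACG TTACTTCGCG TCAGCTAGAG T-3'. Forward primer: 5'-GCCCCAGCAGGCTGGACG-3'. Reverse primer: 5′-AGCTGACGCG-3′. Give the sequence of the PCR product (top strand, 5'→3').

Forward primer GCCCCAGCAGGCTGGACG is found on the top strand at positions 21–38.
Taking the reverse complement of AGCTGACGCG gives CGCGTCAGCT, found at positions 67–76 on the template; the primer anneals here to the top strand with its 3' end pointing upstream.
The product is the template from position 21 through 76 (56 bp).

5'-GCCCCAGCAGGCTGGACGAACAACGCGACAATTTGGCACGTTACTTCGCGTCAGCT-3'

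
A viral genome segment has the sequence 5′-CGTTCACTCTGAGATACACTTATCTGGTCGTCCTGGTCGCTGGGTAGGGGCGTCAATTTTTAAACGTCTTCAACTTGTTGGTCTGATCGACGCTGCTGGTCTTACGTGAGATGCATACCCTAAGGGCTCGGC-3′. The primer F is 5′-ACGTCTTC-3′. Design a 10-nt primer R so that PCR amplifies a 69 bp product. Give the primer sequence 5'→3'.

5'-GCCGAGCCCT-3'

The forward primer binds at positions 64–71, so a 69 bp product ends at position 64 + 69 − 1 = 132.
The reverse primer anneals to the top strand over positions 123–132, i.e. to AGGGCTCGGC.
Its sequence written 5'→3' is the reverse complement: GCCGAGCCCT.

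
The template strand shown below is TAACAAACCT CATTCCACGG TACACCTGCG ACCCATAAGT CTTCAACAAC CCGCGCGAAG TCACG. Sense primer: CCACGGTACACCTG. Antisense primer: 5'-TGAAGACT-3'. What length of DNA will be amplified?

Scanning the template, CCACGGTACACCTG occurs at positions 15–28; this primer anneals to the bottom strand there with its 3' end pointing downstream.
Taking the reverse complement of TGAAGACT gives AGTCTTCA, found at positions 38–45 on the template; the primer anneals here to the top strand with its 3' end pointing upstream.
Product length = (reverse-primer end) − (forward-primer start) + 1 = 45 − 15 + 1 = 31 bp.

31 bp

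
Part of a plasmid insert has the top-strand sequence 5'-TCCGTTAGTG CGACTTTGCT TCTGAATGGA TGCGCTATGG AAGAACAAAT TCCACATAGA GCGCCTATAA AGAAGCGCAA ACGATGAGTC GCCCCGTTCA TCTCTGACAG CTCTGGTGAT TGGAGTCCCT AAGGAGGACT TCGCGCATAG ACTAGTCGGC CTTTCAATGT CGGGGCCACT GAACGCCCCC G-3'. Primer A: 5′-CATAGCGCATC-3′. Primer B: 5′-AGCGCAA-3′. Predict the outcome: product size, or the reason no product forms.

No product — the primers' 3' ends point away from each other.

Primer A (CATAGCGCATC) has reverse complement GATGCGCTATG, which matches the top strand at positions 29–39; primer A anneals to the top strand there with its 3' end pointing upstream toward position 29.
Primer B (AGCGCAA) matches the top strand directly at positions 74–80; it anneals to the bottom strand with its 3' end pointing downstream toward position 80.
The 3' ends diverge (primer A extends toward position 1, primer B toward position 191), so the primers never converge on a shared product.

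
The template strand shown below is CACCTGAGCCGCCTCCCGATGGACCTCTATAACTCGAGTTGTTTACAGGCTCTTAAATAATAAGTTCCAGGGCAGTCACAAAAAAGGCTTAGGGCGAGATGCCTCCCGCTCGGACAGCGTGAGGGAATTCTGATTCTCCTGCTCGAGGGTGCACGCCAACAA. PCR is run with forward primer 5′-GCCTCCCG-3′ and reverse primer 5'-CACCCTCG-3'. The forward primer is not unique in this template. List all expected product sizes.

141 bp, 51 bp

The forward primer GCCTCCCG matches the top strand at positions 11–18, 101–108.
The reverse primer's reverse complement is CGAGGGTG, matching at positions 144–151.
Each forward site pairs with the reverse site to give a product ending at position 151: sizes 141, 51 bp.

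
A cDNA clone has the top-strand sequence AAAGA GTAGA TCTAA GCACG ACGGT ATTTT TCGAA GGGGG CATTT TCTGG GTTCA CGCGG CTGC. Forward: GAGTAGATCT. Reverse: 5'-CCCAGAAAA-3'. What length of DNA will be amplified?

Forward primer GAGTAGATCT is found on the top strand at positions 4–13.
Taking the reverse complement of CCCAGAAAA gives TTTTCTGGG, found at positions 43–51 on the template; the primer anneals here to the top strand with its 3' end pointing upstream.
Amplicon spans positions 4–51: 48 bp.

48 bp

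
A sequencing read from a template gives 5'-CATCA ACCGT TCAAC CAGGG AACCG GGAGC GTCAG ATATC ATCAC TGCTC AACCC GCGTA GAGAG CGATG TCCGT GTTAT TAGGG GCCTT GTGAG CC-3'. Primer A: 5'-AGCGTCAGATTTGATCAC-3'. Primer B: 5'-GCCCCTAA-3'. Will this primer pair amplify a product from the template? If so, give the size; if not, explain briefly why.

Primer A (AGCGTCAGATTTGATCAC) does not match the top strand, and its reverse complement GTGATCAAATCTGACGCT does not match either.
With no annealing site for primer A, no amplification occurs.

No product — primer A has no binding site in the template.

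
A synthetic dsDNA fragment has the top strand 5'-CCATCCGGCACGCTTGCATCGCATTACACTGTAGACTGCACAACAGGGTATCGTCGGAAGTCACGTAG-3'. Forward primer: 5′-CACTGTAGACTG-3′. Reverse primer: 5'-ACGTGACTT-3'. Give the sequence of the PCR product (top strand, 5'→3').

Forward primer CACTGTAGACTG is found on the top strand at positions 27–38.
Taking the reverse complement of ACGTGACTT gives AAGTCACGT, found at positions 58–66 on the template; the primer anneals here to the top strand with its 3' end pointing upstream.
The product is the template from position 27 through 66 (40 bp).

5'-CACTGTAGACTGCACAACAGGGTATCGTCGGAAGTCACGT-3'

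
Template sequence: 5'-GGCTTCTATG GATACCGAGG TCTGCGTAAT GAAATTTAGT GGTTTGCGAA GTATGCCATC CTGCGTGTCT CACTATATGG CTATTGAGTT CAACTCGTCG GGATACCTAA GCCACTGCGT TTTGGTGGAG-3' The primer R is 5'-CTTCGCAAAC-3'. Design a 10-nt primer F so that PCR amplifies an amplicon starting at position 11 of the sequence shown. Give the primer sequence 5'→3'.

5'-GATACCGAGG-3'

The reverse primer's reverse complement GTTTGCGAAG matches the template at positions 42–51; the product starts at position 11.
The forward primer is identical to the top strand over positions 11–20: GATACCGAGG.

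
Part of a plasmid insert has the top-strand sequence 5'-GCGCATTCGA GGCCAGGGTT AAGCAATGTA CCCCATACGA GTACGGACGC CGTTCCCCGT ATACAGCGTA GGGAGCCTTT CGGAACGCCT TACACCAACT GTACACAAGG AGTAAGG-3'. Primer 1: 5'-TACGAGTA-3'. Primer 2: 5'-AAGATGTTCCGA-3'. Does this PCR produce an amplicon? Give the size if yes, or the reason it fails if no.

Primer 2 (AAGATGTTCCGA) does not match the top strand, and its reverse complement TCGGAACATCTT does not match either.
With no annealing site for primer 2, no amplification occurs.

No product — primer 2 has no binding site in the template.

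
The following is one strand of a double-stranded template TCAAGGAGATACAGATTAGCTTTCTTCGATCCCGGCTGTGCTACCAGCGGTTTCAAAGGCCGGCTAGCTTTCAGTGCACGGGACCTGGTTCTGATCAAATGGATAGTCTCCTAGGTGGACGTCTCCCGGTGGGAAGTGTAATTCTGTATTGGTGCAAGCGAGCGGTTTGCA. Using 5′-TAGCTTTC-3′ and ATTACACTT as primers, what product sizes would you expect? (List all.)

126 bp, 78 bp

The forward primer TAGCTTTC matches the top strand at positions 17–24, 65–72.
The reverse primer's reverse complement is AAGTGTAAT, matching at positions 134–142.
Each forward site pairs with the reverse site to give a product ending at position 142: sizes 126, 78 bp.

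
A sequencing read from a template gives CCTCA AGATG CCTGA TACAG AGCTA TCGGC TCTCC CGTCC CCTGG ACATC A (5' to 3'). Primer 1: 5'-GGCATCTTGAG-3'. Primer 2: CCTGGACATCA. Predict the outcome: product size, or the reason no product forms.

Primer 1 (GGCATCTTGAG) has reverse complement CTCAAGATGCC, which matches the top strand at positions 2–12; primer 1 anneals to the top strand there with its 3' end pointing upstream toward position 2.
Primer 2 (CCTGGACATCA) matches the top strand directly at positions 41–51; it anneals to the bottom strand with its 3' end pointing downstream toward position 51.
The 3' ends diverge (primer 1 extends toward position 1, primer 2 toward position 51), so the primers never converge on a shared product.

No product — the primers' 3' ends point away from each other.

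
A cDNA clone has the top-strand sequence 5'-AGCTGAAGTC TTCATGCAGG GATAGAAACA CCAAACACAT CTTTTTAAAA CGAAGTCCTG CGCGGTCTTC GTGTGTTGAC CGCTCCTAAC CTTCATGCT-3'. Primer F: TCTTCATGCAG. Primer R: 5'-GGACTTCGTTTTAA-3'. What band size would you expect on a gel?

50 bp

Scanning the template, TCTTCATGCAG occurs at positions 9–19; this primer anneals to the bottom strand there with its 3' end pointing downstream.
The reverse primer's reverse complement is TTAAAACGAAGTCC, which matches the template at positions 45–58.
Amplicon spans positions 9–58: 50 bp.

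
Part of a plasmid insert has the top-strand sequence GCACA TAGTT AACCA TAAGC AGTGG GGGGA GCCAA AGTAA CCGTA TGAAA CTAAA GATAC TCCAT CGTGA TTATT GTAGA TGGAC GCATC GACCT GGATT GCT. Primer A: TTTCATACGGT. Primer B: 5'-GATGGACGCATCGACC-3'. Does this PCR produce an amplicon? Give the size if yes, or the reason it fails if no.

No product — the primers' 3' ends point away from each other.

Primer A (TTTCATACGGT) has reverse complement ACCGTATGAAA, which matches the top strand at positions 40–50; primer A anneals to the top strand there with its 3' end pointing upstream toward position 40.
Primer B (GATGGACGCATCGACC) matches the top strand directly at positions 79–94; it anneals to the bottom strand with its 3' end pointing downstream toward position 94.
The 3' ends diverge (primer A extends toward position 1, primer B toward position 103), so the primers never converge on a shared product.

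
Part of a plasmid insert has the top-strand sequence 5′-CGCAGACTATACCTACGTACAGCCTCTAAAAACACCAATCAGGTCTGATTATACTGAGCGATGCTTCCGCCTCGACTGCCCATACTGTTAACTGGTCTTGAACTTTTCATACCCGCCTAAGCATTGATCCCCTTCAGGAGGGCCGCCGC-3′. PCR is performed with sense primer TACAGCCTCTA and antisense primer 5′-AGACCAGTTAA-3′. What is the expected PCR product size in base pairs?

Forward primer TACAGCCTCTA is found on the top strand at positions 18–28.
Reverse complement of the reverse primer: TTAACTGGTCT. This occurs on the top strand at positions 88–98.
The product runs from position 18 to position 98, so its length is 98 − 18 + 1 = 81 bp.

81 bp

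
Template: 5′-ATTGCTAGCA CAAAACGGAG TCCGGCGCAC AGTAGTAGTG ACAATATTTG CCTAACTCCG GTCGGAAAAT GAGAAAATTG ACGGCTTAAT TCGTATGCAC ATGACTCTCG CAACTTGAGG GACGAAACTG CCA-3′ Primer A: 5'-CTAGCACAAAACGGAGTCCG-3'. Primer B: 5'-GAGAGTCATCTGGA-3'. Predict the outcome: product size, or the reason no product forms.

Primer B (GAGAGTCATCTGGA) does not match the top strand, and its reverse complement TCCAGATGACTCTC does not match either.
With no annealing site for primer B, no amplification occurs.

No product — primer B has no binding site in the template.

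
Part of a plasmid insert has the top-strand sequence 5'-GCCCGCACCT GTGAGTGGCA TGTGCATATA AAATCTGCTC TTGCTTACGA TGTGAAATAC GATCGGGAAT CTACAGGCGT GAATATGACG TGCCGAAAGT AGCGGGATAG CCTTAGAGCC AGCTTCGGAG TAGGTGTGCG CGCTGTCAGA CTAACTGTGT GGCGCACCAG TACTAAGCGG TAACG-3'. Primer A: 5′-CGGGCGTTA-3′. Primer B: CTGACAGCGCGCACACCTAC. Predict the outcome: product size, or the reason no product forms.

Primer A (CGGGCGTTA) does not match the top strand, and its reverse complement TAACGCCCG does not match either.
With no annealing site for primer A, no amplification occurs.

No product — primer A has no binding site in the template.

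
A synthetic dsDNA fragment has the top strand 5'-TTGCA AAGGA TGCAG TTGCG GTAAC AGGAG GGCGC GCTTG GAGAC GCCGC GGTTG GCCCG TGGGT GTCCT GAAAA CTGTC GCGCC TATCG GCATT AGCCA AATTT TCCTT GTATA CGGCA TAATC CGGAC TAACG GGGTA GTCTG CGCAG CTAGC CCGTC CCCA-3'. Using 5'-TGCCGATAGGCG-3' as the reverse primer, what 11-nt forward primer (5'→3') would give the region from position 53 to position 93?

5'-TTGGCCCGTGG-3'

The reverse primer's reverse complement CGCCTATCGGCA matches the template at positions 82–93; the product starts at position 53.
The forward primer is identical to the top strand over positions 53–63: TTGGCCCGTGG.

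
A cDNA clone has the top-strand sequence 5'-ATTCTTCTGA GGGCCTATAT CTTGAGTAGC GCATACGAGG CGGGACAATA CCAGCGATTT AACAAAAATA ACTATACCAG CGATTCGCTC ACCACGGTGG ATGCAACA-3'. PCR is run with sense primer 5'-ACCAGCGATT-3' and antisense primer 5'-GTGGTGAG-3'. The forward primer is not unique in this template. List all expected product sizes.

46 bp, 20 bp

The forward primer ACCAGCGATT matches the top strand at positions 50–59, 76–85.
The reverse primer's reverse complement is CTCACCAC, matching at positions 88–95.
Each forward site pairs with the reverse site to give a product ending at position 95: sizes 46, 20 bp.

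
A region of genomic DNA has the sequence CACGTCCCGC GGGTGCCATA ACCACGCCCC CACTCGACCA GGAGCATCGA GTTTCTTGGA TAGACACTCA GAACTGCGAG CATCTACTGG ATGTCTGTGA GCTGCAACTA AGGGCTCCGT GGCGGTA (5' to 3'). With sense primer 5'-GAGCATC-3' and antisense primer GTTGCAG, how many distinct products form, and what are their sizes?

The forward primer GAGCATC matches the top strand at positions 42–48, 78–84.
The reverse primer's reverse complement is CTGCAAC, matching at positions 102–108.
Each forward site pairs with the reverse site to give a product ending at position 108: sizes 67, 31 bp.

Two products: 67 bp, 31 bp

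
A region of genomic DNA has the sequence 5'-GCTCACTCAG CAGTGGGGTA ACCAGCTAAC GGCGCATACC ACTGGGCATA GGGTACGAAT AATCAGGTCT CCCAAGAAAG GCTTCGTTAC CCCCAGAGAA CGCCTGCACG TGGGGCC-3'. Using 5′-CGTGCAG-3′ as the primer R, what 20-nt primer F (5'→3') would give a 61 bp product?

5'-AGGGTACGAATAATCAGGTC-3'

The reverse primer's reverse complement CTGCACG matches the template at positions 104–110, so the product ends at position 110.
A 61 bp product then starts at position 110 − 61 + 1 = 50.
The forward primer is identical to the top strand there: AGGGTACGAATAATCAGGTC.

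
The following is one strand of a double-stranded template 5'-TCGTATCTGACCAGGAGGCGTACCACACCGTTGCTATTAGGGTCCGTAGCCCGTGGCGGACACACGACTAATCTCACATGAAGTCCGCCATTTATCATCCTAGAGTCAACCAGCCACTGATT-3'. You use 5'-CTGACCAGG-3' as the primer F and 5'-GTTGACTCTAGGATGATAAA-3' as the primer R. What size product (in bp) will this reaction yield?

Forward primer CTGACCAGG is found on the top strand at positions 7–15.
The reverse primer's reverse complement is TTTATCATCCTAGAGTCAAC, which matches the template at positions 91–110.
The product runs from position 7 to position 110, so its length is 110 − 7 + 1 = 104 bp.

104 bp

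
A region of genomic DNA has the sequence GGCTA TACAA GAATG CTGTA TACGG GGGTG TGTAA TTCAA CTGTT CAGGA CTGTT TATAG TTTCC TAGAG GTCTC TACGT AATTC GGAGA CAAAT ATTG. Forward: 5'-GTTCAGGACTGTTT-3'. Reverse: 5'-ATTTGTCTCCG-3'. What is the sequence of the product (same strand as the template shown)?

Scanning the template, GTTCAGGACTGTTT occurs at positions 43–56; this primer anneals to the bottom strand there with its 3' end pointing downstream.
The reverse primer's reverse complement is CGGAGACAAAT, which matches the template at positions 85–95.
The product is the template from position 43 through 95 (53 bp).

5'-GTTCAGGACTGTTTATAGTTTCCTAGAGGTCTCTACGTAATTCGGAGACAAAT-3'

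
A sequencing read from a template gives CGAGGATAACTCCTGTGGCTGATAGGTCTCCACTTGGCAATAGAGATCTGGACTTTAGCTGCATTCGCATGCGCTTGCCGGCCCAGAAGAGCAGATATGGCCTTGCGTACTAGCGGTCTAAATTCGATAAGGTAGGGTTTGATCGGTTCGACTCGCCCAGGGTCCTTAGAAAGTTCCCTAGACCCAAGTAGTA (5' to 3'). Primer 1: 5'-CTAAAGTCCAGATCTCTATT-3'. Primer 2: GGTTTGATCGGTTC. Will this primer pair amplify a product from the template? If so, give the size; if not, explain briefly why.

No product — the primers' 3' ends point away from each other.

Primer 1 (CTAAAGTCCAGATCTCTATT) has reverse complement AATAGAGATCTGGACTTTAG, which matches the top strand at positions 39–58; primer 1 anneals to the top strand there with its 3' end pointing upstream toward position 39.
Primer 2 (GGTTTGATCGGTTC) matches the top strand directly at positions 136–149; it anneals to the bottom strand with its 3' end pointing downstream toward position 149.
The 3' ends diverge (primer 1 extends toward position 1, primer 2 toward position 193), so the primers never converge on a shared product.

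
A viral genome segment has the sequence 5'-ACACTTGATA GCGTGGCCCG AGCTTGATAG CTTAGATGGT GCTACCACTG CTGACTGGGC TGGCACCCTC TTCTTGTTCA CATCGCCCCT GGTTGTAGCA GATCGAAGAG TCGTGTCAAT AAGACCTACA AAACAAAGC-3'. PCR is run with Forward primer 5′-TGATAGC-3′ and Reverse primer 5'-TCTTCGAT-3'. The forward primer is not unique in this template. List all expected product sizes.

104 bp, 85 bp

The forward primer TGATAGC matches the top strand at positions 6–12, 25–31.
The reverse primer's reverse complement is ATCGAAGA, matching at positions 102–109.
Each forward site pairs with the reverse site to give a product ending at position 109: sizes 104, 85 bp.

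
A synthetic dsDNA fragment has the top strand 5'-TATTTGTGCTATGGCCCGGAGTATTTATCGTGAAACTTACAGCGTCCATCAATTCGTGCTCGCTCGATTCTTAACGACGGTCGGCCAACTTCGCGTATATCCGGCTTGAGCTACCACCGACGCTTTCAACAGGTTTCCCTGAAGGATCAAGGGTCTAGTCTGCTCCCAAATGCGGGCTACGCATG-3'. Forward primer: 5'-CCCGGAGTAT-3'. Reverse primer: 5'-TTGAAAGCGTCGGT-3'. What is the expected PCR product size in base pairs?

The forward primer matches the template at positions 15–24.
The reverse primer's reverse complement is ACCGACGCTTTCAA, which matches the template at positions 116–129.
The product runs from position 15 to position 129, so its length is 129 − 15 + 1 = 115 bp.

115 bp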